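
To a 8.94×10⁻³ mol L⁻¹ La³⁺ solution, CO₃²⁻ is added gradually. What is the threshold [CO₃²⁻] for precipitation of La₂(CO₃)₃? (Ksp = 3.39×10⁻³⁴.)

1.62×10⁻¹⁰ M

Precipitation of each salt begins when its ion product equals Ksp.
La₂(CO₃)₃(s) ⇌ 2 La³⁺(aq) + 3 CO₃²⁻(aq)
Ksp = [La³⁺]^2[CO₃²⁻]^3 = [CO₃²⁻]^3(8.94×10⁻³)^2
[CO₃²⁻]^3 = 3.39×10⁻³⁴ / (8.94×10⁻³)^2 = 4.24×10⁻³⁰
[CO₃²⁻] = 1.62×10⁻¹⁰ mol L⁻¹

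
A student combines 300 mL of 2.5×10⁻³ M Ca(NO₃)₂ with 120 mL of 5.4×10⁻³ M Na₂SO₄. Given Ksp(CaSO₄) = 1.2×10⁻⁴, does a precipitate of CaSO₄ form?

No

Total volume after mixing = 300 + 120 = 420 mL.
[Ca²⁺] = (2.5×10⁻³)(300)/420 = 1.8×10⁻³ M
[SO₄²⁻] = (5.4×10⁻³)(120)/420 = 1.5×10⁻³ M
Q = [Ca²⁺][SO₄²⁻] = 2.8×10⁻⁶
Q < Ksp (2.8×10⁻⁶ vs 1.2×10⁻⁴); the solution remains unsaturated and no precipitate forms.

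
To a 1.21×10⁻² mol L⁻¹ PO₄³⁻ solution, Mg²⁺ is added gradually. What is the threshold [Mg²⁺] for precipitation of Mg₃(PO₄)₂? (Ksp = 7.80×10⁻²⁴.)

Each salt precipitates once Q = Ksp for that salt.
Mg₃(PO₄)₂(s) ⇌ 3 Mg²⁺(aq) + 2 PO₄³⁻(aq)
Ksp = [Mg²⁺]^3[PO₄³⁻]^2 = [Mg²⁺]^3(1.21×10⁻²)^2
[Mg²⁺]^3 = 7.80×10⁻²⁴ / (1.21×10⁻²)^2 = 5.33×10⁻²⁰
[Mg²⁺] = 3.76×10⁻⁷ mol L⁻¹

3.76×10⁻⁷ M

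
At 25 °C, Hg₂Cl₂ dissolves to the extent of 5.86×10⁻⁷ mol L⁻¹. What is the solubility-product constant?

Ksp = 8.05×10⁻¹⁹

Hg₂Cl₂(s) ⇌ Hg₂²⁺(aq) + 2 Cl⁻(aq)
If s mol/L of Hg₂Cl₂ dissolves, [Hg₂²⁺] = s and [Cl⁻] = 2s.
Ksp = [Hg₂²⁺][Cl⁻]^2 = s · (2s)^2 = 4s^3
Ksp = 4 × (5.86×10⁻⁷)^3 = 8.05×10⁻¹⁹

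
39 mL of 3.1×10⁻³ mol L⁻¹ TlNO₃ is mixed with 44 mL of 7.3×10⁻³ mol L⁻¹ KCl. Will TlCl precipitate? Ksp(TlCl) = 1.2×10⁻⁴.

No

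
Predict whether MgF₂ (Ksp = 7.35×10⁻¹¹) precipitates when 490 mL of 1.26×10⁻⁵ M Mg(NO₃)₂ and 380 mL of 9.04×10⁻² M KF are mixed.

Yes

Total volume after mixing = 490 + 380 = 870 mL.
[Mg²⁺] = (1.26×10⁻⁵)(490)/870 = 7.10×10⁻⁶ M
[F⁻] = (9.04×10⁻²)(380)/870 = 3.95×10⁻² M
Q = [Mg²⁺][F⁻]^2 = 1.11×10⁻⁸
Q = 1.11×10⁻⁸ > Ksp = 7.35×10⁻¹¹, so the solution is supersaturated and MgF₂ precipitates.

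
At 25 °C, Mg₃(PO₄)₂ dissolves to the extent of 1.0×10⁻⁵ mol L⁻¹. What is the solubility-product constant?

Ksp = 1.1×10⁻²³

Mg₃(PO₄)₂(s) ⇌ 3 Mg²⁺(aq) + 2 PO₄³⁻(aq)
Let s be the molar solubility. Then [Mg²⁺] = 3s and [PO₄³⁻] = 2s.
Ksp = [Mg²⁺]^3[PO₄³⁻]^2 = (3s)^3 · (2s)^2 = 108s^5
Ksp = 108 × (1.0×10⁻⁵)^5 = 1.1×10⁻²³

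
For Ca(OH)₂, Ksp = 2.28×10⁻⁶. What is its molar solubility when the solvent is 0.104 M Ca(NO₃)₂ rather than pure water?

2.34×10⁻³ M

Ca(OH)₂(s) ⇌ Ca²⁺(aq) + 2 OH⁻(aq)
The solution already contains Ca²⁺ at 0.104 M. Let s be the molar solubility of Ca(OH)₂.
[Ca²⁺] ≈ 0.104 M (common ion dominates); [OH⁻] = 2s.
Ksp = [Ca²⁺][OH⁻]^2 = (0.104)(2s)^2
(2s)^2 = 2.28×10⁻⁶ / (0.104) = 2.19×10⁻⁵
s = 2.34×10⁻³ M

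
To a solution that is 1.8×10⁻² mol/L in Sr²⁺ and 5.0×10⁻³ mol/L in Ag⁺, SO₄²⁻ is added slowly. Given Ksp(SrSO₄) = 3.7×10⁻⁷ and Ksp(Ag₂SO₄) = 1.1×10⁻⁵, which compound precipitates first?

SrSO₄

Precipitation begins when Q = Ksp.
For SrSO₄: [SO₄²⁻] = (Ksp/[Sr²⁺]) = 2.1×10⁻⁵ mol/L
For Ag₂SO₄: [SO₄²⁻] = (Ksp/[Ag⁺]^2) = 0.44 mol/L
Since SrSO₄ needs less SO₄²⁻ to reach saturation, it precipitates first.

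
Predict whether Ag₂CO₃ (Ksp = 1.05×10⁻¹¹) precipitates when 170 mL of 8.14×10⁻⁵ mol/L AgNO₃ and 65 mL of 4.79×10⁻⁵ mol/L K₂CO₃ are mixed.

After mixing, V = 170 mL + 65 mL = 235 mL.
[Ag⁺] = (8.14×10⁻⁵)(170)/235 = 5.89×10⁻⁵ mol/L
[CO₃²⁻] = (4.79×10⁻⁵)(65)/235 = 1.32×10⁻⁵ mol/L
Q = [Ag⁺]^2[CO₃²⁻] = 4.59×10⁻¹⁴
Since Q (4.59×10⁻¹⁴) is less than Ksp (1.05×10⁻¹¹), no Ag₂CO₃ precipitates.

No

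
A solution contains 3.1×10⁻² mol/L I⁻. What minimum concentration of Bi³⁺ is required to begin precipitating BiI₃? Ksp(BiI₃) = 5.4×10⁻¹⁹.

1.8×10⁻¹⁴ M

Each salt precipitates once Q = Ksp for that salt.
BiI₃(s) ⇌ Bi³⁺(aq) + 3 I⁻(aq)
Ksp = [Bi³⁺][I⁻]^3 = [Bi³⁺](3.1×10⁻²)^3
[Bi³⁺] = 5.4×10⁻¹⁹ / (3.1×10⁻²)^3 = 1.8×10⁻¹⁴
[Bi³⁺] = 1.8×10⁻¹⁴ mol/L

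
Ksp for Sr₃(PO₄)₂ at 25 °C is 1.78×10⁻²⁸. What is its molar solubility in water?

Sr₃(PO₄)₂(s) ⇌ 3 Sr²⁺(aq) + 2 PO₄³⁻(aq)
Call the molar solubility s, so that [Sr²⁺] = 3s and [PO₄³⁻] = 2s.
Ksp = [Sr²⁺]^3[PO₄³⁻]^2 = (3s)^3 · (2s)^2 = 108s^5
108s^5 = 1.78×10⁻²⁸  ⇒  s^5 = 1.65×10⁻³⁰
s = 1.11×10⁻⁶ mol/L

1.11×10⁻⁶ M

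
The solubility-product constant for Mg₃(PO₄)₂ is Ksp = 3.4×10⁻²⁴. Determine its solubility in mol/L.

7.9×10⁻⁶ M

Mg₃(PO₄)₂(s) ⇌ 3 Mg²⁺(aq) + 2 PO₄³⁻(aq)
With molar solubility s: [Mg²⁺] = 3s, [PO₄³⁻] = 2s.
Ksp = [Mg²⁺]^3[PO₄³⁻]^2 = (3s)^3 · (2s)^2 = 108s^5
108s^5 = 3.4×10⁻²⁴  ⇒  s^5 = 3.1×10⁻²⁶
Taking the 5th root, s = 7.9×10⁻⁶ mol L⁻¹.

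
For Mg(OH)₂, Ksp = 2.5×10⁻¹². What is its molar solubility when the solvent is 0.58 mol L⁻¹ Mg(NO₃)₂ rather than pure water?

1.0×10⁻⁶ M

Mg(OH)₂(s) ⇌ Mg²⁺(aq) + 2 OH⁻(aq)
Let s be the solubility of Mg(OH)₂ here. The common ion gives [Mg²⁺] ≈ 0.58 mol L⁻¹, and [OH⁻] = 2s.
Ksp = [Mg²⁺][OH⁻]^2 = (0.58)(2s)^2
(2s)^2 = 2.5×10⁻¹² / (0.58) = 4.3×10⁻¹²
s = 1.0×10⁻⁶ mol L⁻¹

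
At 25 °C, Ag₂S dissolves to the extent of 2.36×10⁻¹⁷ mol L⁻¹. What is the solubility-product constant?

Ksp = 5.26×10⁻⁵⁰

Ag₂S(s) ⇌ 2 Ag⁺(aq) + S²⁻(aq)
Call the molar solubility s, so that [Ag⁺] = 2s and [S²⁻] = s.
Ksp = [Ag⁺]^2[S²⁻] = (2s)^2 · s = 4s^3
Ksp = 4 × (2.36×10⁻¹⁷)^3 = 5.26×10⁻⁵⁰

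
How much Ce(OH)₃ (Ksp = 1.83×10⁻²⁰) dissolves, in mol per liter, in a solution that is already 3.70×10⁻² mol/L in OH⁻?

3.61×10⁻¹⁶ M

Ce(OH)₃(s) ⇌ Ce³⁺(aq) + 3 OH⁻(aq)
The solution already contains OH⁻ at 3.70×10⁻² mol/L. Let s be the molar solubility of Ce(OH)₃.
[OH⁻] ≈ 3.70×10⁻² mol/L (common ion dominates); [Ce³⁺] = s.
Ksp = [Ce³⁺][OH⁻]^3 = s(3.70×10⁻²)^3
s = 1.83×10⁻²⁰ / (3.70×10⁻²)^3 = 3.61×10⁻¹⁶
s = 3.61×10⁻¹⁶ mol/L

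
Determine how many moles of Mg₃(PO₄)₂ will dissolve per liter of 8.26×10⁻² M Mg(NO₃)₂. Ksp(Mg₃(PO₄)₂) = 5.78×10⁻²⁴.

5.06×10⁻¹¹ M

Mg₃(PO₄)₂(s) ⇌ 3 Mg²⁺(aq) + 2 PO₄³⁻(aq)
With Mg²⁺ already at 8.26×10⁻² M and s small, take [Mg²⁺] ≈ 8.26×10⁻² M and [PO₄³⁻] = 2s.
Ksp = [Mg²⁺]^3[PO₄³⁻]^2 = (8.26×10⁻²)^3(2s)^2
(2s)^2 = 5.78×10⁻²⁴ / (8.26×10⁻²)^3 = 1.03×10⁻²⁰
s = 5.06×10⁻¹¹ M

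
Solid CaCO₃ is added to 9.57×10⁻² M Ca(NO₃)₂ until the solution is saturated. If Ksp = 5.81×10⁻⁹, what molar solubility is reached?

6.07×10⁻⁸ M

CaCO₃(s) ⇌ Ca²⁺(aq) + CO₃²⁻(aq)
Let s be the solubility of CaCO₃ here. The common ion gives [Ca²⁺] ≈ 9.57×10⁻² M, and [CO₃²⁻] = s.
Ksp = [Ca²⁺][CO₃²⁻] = (9.57×10⁻²)s
s = 5.81×10⁻⁹ / (9.57×10⁻²) = 6.07×10⁻⁸
s = 6.07×10⁻⁸ M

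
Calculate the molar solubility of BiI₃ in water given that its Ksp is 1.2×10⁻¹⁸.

BiI₃(s) ⇌ Bi³⁺(aq) + 3 I⁻(aq)
If s mol/L of BiI₃ dissolves, [Bi³⁺] = s and [I⁻] = 3s.
Ksp = [Bi³⁺][I⁻]^3 = s · (3s)^3 = 27s^4
27s^4 = 1.2×10⁻¹⁸  ⇒  s^4 = 4.4×10⁻²⁰
s = 1.5×10⁻⁵ mol/L

1.5×10⁻⁵ M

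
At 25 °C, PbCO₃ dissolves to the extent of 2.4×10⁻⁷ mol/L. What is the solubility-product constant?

Ksp = 5.8×10⁻¹⁴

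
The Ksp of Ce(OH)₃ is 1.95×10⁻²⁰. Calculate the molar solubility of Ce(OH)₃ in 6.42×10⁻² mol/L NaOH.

7.37×10⁻¹⁷ M

Ce(OH)₃(s) ⇌ Ce³⁺(aq) + 3 OH⁻(aq)
OH⁻ is already present at 6.42×10⁻² mol/L. If s mol/L of Ce(OH)₃ dissolves, [Ce³⁺] = s while [OH⁻] ≈ 6.42×10⁻² mol/L.
Ksp = [Ce³⁺][OH⁻]^3 = s(6.42×10⁻²)^3
s = 1.95×10⁻²⁰ / (6.42×10⁻²)^3 = 7.37×10⁻¹⁷
s = 7.37×10⁻¹⁷ mol/L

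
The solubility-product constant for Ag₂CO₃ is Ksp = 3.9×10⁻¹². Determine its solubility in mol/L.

9.9×10⁻⁵ M

Ag₂CO₃(s) ⇌ 2 Ag⁺(aq) + CO₃²⁻(aq)
Call the molar solubility s, so that [Ag⁺] = 2s and [CO₃²⁻] = s.
Ksp = [Ag⁺]^2[CO₃²⁻] = (2s)^2 · s = 4s^3
4s^3 = 3.9×10⁻¹²  ⇒  s^3 = 9.8×10⁻¹³
s = 9.9×10⁻⁵ M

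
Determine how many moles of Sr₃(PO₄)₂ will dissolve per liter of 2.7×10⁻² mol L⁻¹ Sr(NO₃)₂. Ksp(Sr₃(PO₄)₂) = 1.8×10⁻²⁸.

1.5×10⁻¹² M

Sr₃(PO₄)₂(s) ⇌ 3 Sr²⁺(aq) + 2 PO₄³⁻(aq)
The solution already contains Sr²⁺ at 2.7×10⁻² mol L⁻¹. Let s be the molar solubility of Sr₃(PO₄)₂.
[Sr²⁺] ≈ 2.7×10⁻² mol L⁻¹ (common ion dominates); [PO₄³⁻] = 2s.
Ksp = [Sr²⁺]^3[PO₄³⁻]^2 = (2.7×10⁻²)^3(2s)^2
(2s)^2 = 1.8×10⁻²⁸ / (2.7×10⁻²)^3 = 9.1×10⁻²⁴
s = 1.5×10⁻¹² mol L⁻¹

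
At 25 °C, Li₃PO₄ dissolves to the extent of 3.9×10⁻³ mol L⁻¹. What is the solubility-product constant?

Ksp = 6.2×10⁻⁹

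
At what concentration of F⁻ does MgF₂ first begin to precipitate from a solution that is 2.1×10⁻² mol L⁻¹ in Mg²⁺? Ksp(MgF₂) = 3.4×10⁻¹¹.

4.0×10⁻⁵ M

Precipitation of each salt begins when its ion product equals Ksp.
MgF₂(s) ⇌ Mg²⁺(aq) + 2 F⁻(aq)
Ksp = [Mg²⁺][F⁻]^2 = [F⁻]^2(2.1×10⁻²)
[F⁻]^2 = 3.4×10⁻¹¹ / (2.1×10⁻²) = 1.6×10⁻⁹
[F⁻] = 4.0×10⁻⁵ mol L⁻¹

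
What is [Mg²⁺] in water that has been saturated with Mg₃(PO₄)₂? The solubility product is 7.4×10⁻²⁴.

Mg₃(PO₄)₂(s) ⇌ 3 Mg²⁺(aq) + 2 PO₄³⁻(aq)
Call the molar solubility s, so that [Mg²⁺] = 3s and [PO₄³⁻] = 2s.
Ksp = [Mg²⁺]^3[PO₄³⁻]^2 = (3s)^3 · (2s)^2 = 108s^5 = 7.4×10⁻²⁴
s = 9.3×10⁻⁶ mol/L
[Mg²⁺] = 3s = 2.8×10⁻⁵ mol/L

2.8×10⁻⁵ M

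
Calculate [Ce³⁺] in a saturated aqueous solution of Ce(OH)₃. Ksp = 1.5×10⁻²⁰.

4.9×10⁻⁶ M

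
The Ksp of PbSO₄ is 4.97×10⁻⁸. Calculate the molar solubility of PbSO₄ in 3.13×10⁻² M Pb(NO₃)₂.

1.59×10⁻⁶ M

PbSO₄(s) ⇌ Pb²⁺(aq) + SO₄²⁻(aq)
Pb²⁺ is already present at 3.13×10⁻² M. If s mol/L of PbSO₄ dissolves, [SO₄²⁻] = s while [Pb²⁺] ≈ 3.13×10⁻² M.
Ksp = [Pb²⁺][SO₄²⁻] = (3.13×10⁻²)s
s = 4.97×10⁻⁸ / (3.13×10⁻²) = 1.59×10⁻⁶
s = 1.59×10⁻⁶ M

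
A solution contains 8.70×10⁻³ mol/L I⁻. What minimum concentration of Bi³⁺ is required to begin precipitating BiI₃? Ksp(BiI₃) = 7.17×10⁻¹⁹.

1.09×10⁻¹² M

Precipitation of each salt begins when its ion product equals Ksp.
BiI₃(s) ⇌ Bi³⁺(aq) + 3 I⁻(aq)
Ksp = [Bi³⁺][I⁻]^3 = [Bi³⁺](8.70×10⁻³)^3
[Bi³⁺] = 7.17×10⁻¹⁹ / (8.70×10⁻³)^3 = 1.09×10⁻¹²
[Bi³⁺] = 1.09×10⁻¹² mol/L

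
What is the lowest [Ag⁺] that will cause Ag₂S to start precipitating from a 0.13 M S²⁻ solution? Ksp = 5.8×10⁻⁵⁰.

6.7×10⁻²⁵ M

Precipitation begins when Q = Ksp.
Ag₂S(s) ⇌ 2 Ag⁺(aq) + S²⁻(aq)
Ksp = [Ag⁺]^2[S²⁻] = [Ag⁺]^2(0.13)
[Ag⁺]^2 = 5.8×10⁻⁵⁰ / (0.13) = 4.5×10⁻⁴⁹
[Ag⁺] = 6.7×10⁻²⁵ M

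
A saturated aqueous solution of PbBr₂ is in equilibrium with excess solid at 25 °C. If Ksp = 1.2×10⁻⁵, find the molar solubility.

PbBr₂(s) ⇌ Pb²⁺(aq) + 2 Br⁻(aq)
Call the molar solubility s, so that [Pb²⁺] = s and [Br⁻] = 2s.
Ksp = [Pb²⁺][Br⁻]^2 = s · (2s)^2 = 4s^3
4s^3 = 1.2×10⁻⁵  ⇒  s^3 = 3.0×10⁻⁶
s = (3.0×10⁻⁶)^(1/3) = 1.4×10⁻² mol/L

1.4×10⁻² M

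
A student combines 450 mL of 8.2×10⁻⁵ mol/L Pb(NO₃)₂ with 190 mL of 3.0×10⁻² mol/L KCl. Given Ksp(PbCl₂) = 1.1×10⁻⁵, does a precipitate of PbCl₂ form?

After mixing, V = 450 mL + 190 mL = 640 mL.
[Pb²⁺] = (8.2×10⁻⁵)(450)/640 = 5.8×10⁻⁵ mol/L
[Cl⁻] = (3.0×10⁻²)(190)/640 = 8.9×10⁻³ mol/L
Q = [Pb²⁺][Cl⁻]^2 = 4.6×10⁻⁹
Q = 4.6×10⁻⁹ < Ksp = 1.1×10⁻⁵, so the solution is unsaturated and no precipitate forms.

No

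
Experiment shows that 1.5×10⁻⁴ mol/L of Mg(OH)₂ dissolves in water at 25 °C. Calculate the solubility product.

Ksp = 1.4×10⁻¹¹

Mg(OH)₂(s) ⇌ Mg²⁺(aq) + 2 OH⁻(aq)
If s mol/L of Mg(OH)₂ dissolves, [Mg²⁺] = s and [OH⁻] = 2s.
Ksp = [Mg²⁺][OH⁻]^2 = s · (2s)^2 = 4s^3
Ksp = 4 × (1.5×10⁻⁴)^3 = 1.4×10⁻¹¹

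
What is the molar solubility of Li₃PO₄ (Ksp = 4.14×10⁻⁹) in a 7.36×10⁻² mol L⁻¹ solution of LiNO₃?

Li₃PO₄(s) ⇌ 3 Li⁺(aq) + PO₄³⁻(aq)
Let s be the solubility of Li₃PO₄ here. The common ion gives [Li⁺] ≈ 7.36×10⁻² mol L⁻¹, and [PO₄³⁻] = s.
Ksp = [Li⁺]^3[PO₄³⁻] = (7.36×10⁻²)^3s
s = 4.14×10⁻⁹ / (7.36×10⁻²)^3 = 1.04×10⁻⁵
s = 1.04×10⁻⁵ mol L⁻¹

1.04×10⁻⁵ M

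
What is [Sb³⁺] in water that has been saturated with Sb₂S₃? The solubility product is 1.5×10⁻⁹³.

2.1×10⁻¹⁹ M

Sb₂S₃(s) ⇌ 2 Sb³⁺(aq) + 3 S²⁻(aq)
Call the molar solubility s, so that [Sb³⁺] = 2s and [S²⁻] = 3s.
Ksp = [Sb³⁺]^2[S²⁻]^3 = (2s)^2 · (3s)^3 = 108s^5 = 1.5×10⁻⁹³
s = 1.1×10⁻¹⁹ mol L⁻¹
[Sb³⁺] = 2s = 2.1×10⁻¹⁹ mol L⁻¹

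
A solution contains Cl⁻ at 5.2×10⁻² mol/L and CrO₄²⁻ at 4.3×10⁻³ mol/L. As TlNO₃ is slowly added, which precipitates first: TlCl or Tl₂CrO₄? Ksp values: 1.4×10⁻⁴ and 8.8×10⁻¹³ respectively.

Tl₂CrO₄

Precipitation begins when Q = Ksp.
For TlCl: [Tl⁺] = (Ksp/[Cl⁻]) = 2.7×10⁻³ mol/L
For Tl₂CrO₄: [Tl⁺] = (Ksp/[CrO₄²⁻])^(1/2) = 1.4×10⁻⁵ mol/L
Tl₂CrO₄ requires the lower [Tl⁺], so it precipitates first.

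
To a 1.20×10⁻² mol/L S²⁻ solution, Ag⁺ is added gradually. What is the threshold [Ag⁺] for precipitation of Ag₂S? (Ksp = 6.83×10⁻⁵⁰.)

2.39×10⁻²⁴ M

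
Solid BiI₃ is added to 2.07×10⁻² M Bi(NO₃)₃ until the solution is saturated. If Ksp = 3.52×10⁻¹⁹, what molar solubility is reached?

BiI₃(s) ⇌ Bi³⁺(aq) + 3 I⁻(aq)
Bi³⁺ is already present at 2.07×10⁻² M. If s mol/L of BiI₃ dissolves, [I⁻] = 3s while [Bi³⁺] ≈ 2.07×10⁻² M.
Ksp = [Bi³⁺][I⁻]^3 = (2.07×10⁻²)(3s)^3
(3s)^3 = 3.52×10⁻¹⁹ / (2.07×10⁻²) = 1.70×10⁻¹⁷
s = 8.57×10⁻⁷ M

8.57×10⁻⁷ M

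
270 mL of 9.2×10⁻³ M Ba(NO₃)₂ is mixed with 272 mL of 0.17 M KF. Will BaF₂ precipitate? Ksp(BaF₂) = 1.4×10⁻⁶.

The combined volume is 542 mL.
[Ba²⁺] = (9.2×10⁻³)(270)/542 = 4.6×10⁻³ M
[F⁻] = (0.17)(272)/542 = 8.5×10⁻² M
Q = [Ba²⁺][F⁻]^2 = 3.3×10⁻⁵
Q = 3.3×10⁻⁵ > Ksp = 1.4×10⁻⁶, so the solution is supersaturated and BaF₂ precipitates.

Yes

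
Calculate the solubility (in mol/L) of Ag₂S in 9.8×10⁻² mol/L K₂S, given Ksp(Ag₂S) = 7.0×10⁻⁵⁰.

4.2×10⁻²⁵ M

Ag₂S(s) ⇌ 2 Ag⁺(aq) + S²⁻(aq)
S²⁻ is already present at 9.8×10⁻² mol/L. If s mol/L of Ag₂S dissolves, [Ag⁺] = 2s while [S²⁻] ≈ 9.8×10⁻² mol/L.
Ksp = [Ag⁺]^2[S²⁻] = (2s)^2(9.8×10⁻²)
(2s)^2 = 7.0×10⁻⁵⁰ / (9.8×10⁻²) = 7.1×10⁻⁴⁹
s = 4.2×10⁻²⁵ mol/L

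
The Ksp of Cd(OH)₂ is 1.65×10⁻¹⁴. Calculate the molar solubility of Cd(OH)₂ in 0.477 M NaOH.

7.25×10⁻¹⁴ M

Cd(OH)₂(s) ⇌ Cd²⁺(aq) + 2 OH⁻(aq)
The solution already contains OH⁻ at 0.477 M. Let s be the molar solubility of Cd(OH)₂.
[OH⁻] ≈ 0.477 M (common ion dominates); [Cd²⁺] = s.
Ksp = [Cd²⁺][OH⁻]^2 = s(0.477)^2
s = 1.65×10⁻¹⁴ / (0.477)^2 = 7.25×10⁻¹⁴
s = 7.25×10⁻¹⁴ M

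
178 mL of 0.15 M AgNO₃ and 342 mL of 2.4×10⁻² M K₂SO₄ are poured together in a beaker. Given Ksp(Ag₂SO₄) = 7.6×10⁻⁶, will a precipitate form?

Total volume after mixing = 178 + 342 = 520 mL.
[Ag⁺] = (0.15)(178)/520 = 5.1×10⁻² M
[SO₄²⁻] = (2.4×10⁻²)(342)/520 = 1.6×10⁻² M
Q = [Ag⁺]^2[SO₄²⁻] = 4.2×10⁻⁵
Since Q (4.2×10⁻⁵) exceeds Ksp (7.6×10⁻⁶), Ag₂SO₄ will precipitate.

Yes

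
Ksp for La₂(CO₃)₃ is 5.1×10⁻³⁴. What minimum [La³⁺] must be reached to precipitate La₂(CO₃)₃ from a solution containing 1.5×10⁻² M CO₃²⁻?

1.2×10⁻¹⁴ M

The threshold for precipitation is Q = Ksp.
La₂(CO₃)₃(s) ⇌ 2 La³⁺(aq) + 3 CO₃²⁻(aq)
Ksp = [La³⁺]^2[CO₃²⁻]^3 = [La³⁺]^2(1.5×10⁻²)^3
[La³⁺]^2 = 5.1×10⁻³⁴ / (1.5×10⁻²)^3 = 1.5×10⁻²⁸
[La³⁺] = 1.2×10⁻¹⁴ M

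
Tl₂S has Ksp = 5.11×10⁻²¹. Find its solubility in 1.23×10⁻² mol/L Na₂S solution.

Tl₂S(s) ⇌ 2 Tl⁺(aq) + S²⁻(aq)
S²⁻ is already present at 1.23×10⁻² mol/L. If s mol/L of Tl₂S dissolves, [Tl⁺] = 2s while [S²⁻] ≈ 1.23×10⁻² mol/L.
Ksp = [Tl⁺]^2[S²⁻] = (2s)^2(1.23×10⁻²)
(2s)^2 = 5.11×10⁻²¹ / (1.23×10⁻²) = 4.15×10⁻¹⁹
s = 3.22×10⁻¹⁰ mol/L

3.22×10⁻¹⁰ M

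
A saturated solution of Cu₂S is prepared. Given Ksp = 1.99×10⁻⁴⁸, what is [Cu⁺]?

1.58×10⁻¹⁶ M

Cu₂S(s) ⇌ 2 Cu⁺(aq) + S²⁻(aq)
If s mol/L of Cu₂S dissolves, [Cu⁺] = 2s and [S²⁻] = s.
Ksp = [Cu⁺]^2[S²⁻] = (2s)^2 · s = 4s^3 = 1.99×10⁻⁴⁸
s = 7.92×10⁻¹⁷ M
[Cu⁺] = 2s = 1.58×10⁻¹⁶ M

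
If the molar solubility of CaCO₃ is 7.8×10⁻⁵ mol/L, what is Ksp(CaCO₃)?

Ksp = 6.1×10⁻⁹

CaCO₃(s) ⇌ Ca²⁺(aq) + CO₃²⁻(aq)
Let s be the molar solubility. Then [Ca²⁺] = s and [CO₃²⁻] = s.
Ksp = [Ca²⁺][CO₃²⁻] = s · s = s^2
Ksp = (7.8×10⁻⁵)^2 = 6.1×10⁻⁹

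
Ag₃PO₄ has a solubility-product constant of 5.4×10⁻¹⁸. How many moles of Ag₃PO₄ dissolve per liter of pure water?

Ag₃PO₄(s) ⇌ 3 Ag⁺(aq) + PO₄³⁻(aq)
If s mol/L of Ag₃PO₄ dissolves, [Ag⁺] = 3s and [PO₄³⁻] = s.
Ksp = [Ag⁺]^3[PO₄³⁻] = (3s)^3 · s = 27s^4
27s^4 = 5.4×10⁻¹⁸  ⇒  s^4 = 2.0×10⁻¹⁹
s = (2.0×10⁻¹⁹)^(1/4) = 2.1×10⁻⁵ M

2.1×10⁻⁵ M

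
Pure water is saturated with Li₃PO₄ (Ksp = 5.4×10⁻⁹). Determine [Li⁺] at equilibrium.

Li₃PO₄(s) ⇌ 3 Li⁺(aq) + PO₄³⁻(aq)
If s mol/L of Li₃PO₄ dissolves, [Li⁺] = 3s and [PO₄³⁻] = s.
Ksp = [Li⁺]^3[PO₄³⁻] = (3s)^3 · s = 27s^4 = 5.4×10⁻⁹
s = 3.8×10⁻³ M
[Li⁺] = 3s = 1.1×10⁻² M

1.1×10⁻² M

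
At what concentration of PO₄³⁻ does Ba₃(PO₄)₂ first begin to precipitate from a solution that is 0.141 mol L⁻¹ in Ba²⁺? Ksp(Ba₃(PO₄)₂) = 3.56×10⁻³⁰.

Precipitation of each salt begins when its ion product equals Ksp.
Ba₃(PO₄)₂(s) ⇌ 3 Ba²⁺(aq) + 2 PO₄³⁻(aq)
Ksp = [Ba²⁺]^3[PO₄³⁻]^2 = [PO₄³⁻]^2(0.141)^3
[PO₄³⁻]^2 = 3.56×10⁻³⁰ / (0.141)^3 = 1.27×10⁻²⁷
[PO₄³⁻] = 3.56×10⁻¹⁴ mol L⁻¹

3.56×10⁻¹⁴ M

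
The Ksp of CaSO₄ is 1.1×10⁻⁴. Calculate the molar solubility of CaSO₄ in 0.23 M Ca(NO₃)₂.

CaSO₄(s) ⇌ Ca²⁺(aq) + SO₄²⁻(aq)
Let s be the solubility of CaSO₄ here. The common ion gives [Ca²⁺] ≈ 0.23 M, and [SO₄²⁻] = s.
Ksp = [Ca²⁺][SO₄²⁻] = (0.23)s
s = 1.1×10⁻⁴ / (0.23) = 4.8×10⁻⁴
s = 4.8×10⁻⁴ M

4.8×10⁻⁴ M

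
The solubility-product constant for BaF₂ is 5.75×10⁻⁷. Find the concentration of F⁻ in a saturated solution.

BaF₂(s) ⇌ Ba²⁺(aq) + 2 F⁻(aq)
Let s be the molar solubility. Then [Ba²⁺] = s and [F⁻] = 2s.
Ksp = [Ba²⁺][F⁻]^2 = s · (2s)^2 = 4s^3 = 5.75×10⁻⁷
s = 5.24×10⁻³ mol/L
[F⁻] = 2s = 1.05×10⁻² mol/L

1.05×10⁻² M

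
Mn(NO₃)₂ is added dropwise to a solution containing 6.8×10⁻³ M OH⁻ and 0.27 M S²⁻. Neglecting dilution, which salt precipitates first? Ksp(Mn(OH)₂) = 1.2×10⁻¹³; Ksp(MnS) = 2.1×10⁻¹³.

Precipitation begins when Q = Ksp.
For Mn(OH)₂: [Mn²⁺] = (Ksp/[OH⁻]^2) = 2.6×10⁻⁹ M
For MnS: [Mn²⁺] = (Ksp/[S²⁻]) = 7.8×10⁻¹³ M
MnS requires the lower [Mn²⁺], so it precipitates first.

MnS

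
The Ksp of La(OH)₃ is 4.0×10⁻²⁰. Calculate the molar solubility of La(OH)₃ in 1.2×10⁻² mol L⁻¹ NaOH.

La(OH)₃(s) ⇌ La³⁺(aq) + 3 OH⁻(aq)
The solution already contains OH⁻ at 1.2×10⁻² mol L⁻¹. Let s be the molar solubility of La(OH)₃.
[OH⁻] ≈ 1.2×10⁻² mol L⁻¹ (common ion dominates); [La³⁺] = s.
Ksp = [La³⁺][OH⁻]^3 = s(1.2×10⁻²)^3
s = 4.0×10⁻²⁰ / (1.2×10⁻²)^3 = 2.3×10⁻¹⁴
s = 2.3×10⁻¹⁴ mol L⁻¹

2.3×10⁻¹⁴ M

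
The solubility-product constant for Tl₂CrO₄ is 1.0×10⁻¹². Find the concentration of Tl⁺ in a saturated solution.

1.3×10⁻⁴ M

Tl₂CrO₄(s) ⇌ 2 Tl⁺(aq) + CrO₄²⁻(aq)
With molar solubility s: [Tl⁺] = 2s, [CrO₄²⁻] = s.
Ksp = [Tl⁺]^2[CrO₄²⁻] = (2s)^2 · s = 4s^3 = 1.0×10⁻¹²
s = 6.3×10⁻⁵ mol L⁻¹
[Tl⁺] = 2s = 1.3×10⁻⁴ mol L⁻¹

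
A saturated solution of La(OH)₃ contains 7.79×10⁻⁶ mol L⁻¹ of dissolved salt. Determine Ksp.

La(OH)₃(s) ⇌ La³⁺(aq) + 3 OH⁻(aq)
Call the molar solubility s, so that [La³⁺] = s and [OH⁻] = 3s.
Ksp = [La³⁺][OH⁻]^3 = s · (3s)^3 = 27s^4
Ksp = 27 × (7.79×10⁻⁶)^4 = 9.94×10⁻²⁰

Ksp = 9.94×10⁻²⁰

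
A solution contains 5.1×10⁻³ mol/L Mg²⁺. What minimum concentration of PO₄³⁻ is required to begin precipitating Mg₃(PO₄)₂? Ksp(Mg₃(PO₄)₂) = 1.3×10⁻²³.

Precipitation of each salt begins when its ion product equals Ksp.
Mg₃(PO₄)₂(s) ⇌ 3 Mg²⁺(aq) + 2 PO₄³⁻(aq)
Ksp = [Mg²⁺]^3[PO₄³⁻]^2 = [PO₄³⁻]^2(5.1×10⁻³)^3
[PO₄³⁻]^2 = 1.3×10⁻²³ / (5.1×10⁻³)^3 = 9.8×10⁻¹⁷
[PO₄³⁻] = 9.9×10⁻⁹ mol/L

9.9×10⁻⁹ M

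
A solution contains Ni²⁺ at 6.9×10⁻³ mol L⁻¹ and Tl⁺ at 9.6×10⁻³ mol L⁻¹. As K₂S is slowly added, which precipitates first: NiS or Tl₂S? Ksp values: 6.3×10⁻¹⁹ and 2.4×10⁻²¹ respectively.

Tl₂S

Precipitation begins when Q = Ksp.
For NiS: [S²⁻] = (Ksp/[Ni²⁺]) = 9.1×10⁻¹⁷ mol L⁻¹
For Tl₂S: [S²⁻] = (Ksp/[Tl⁺]^2) = 2.6×10⁻¹⁷ mol L⁻¹
The smaller threshold [S²⁻] is reached first, so Tl₂S precipitates first.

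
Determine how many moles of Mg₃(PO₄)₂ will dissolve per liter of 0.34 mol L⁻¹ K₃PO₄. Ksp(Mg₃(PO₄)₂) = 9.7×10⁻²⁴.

Mg₃(PO₄)₂(s) ⇌ 3 Mg²⁺(aq) + 2 PO₄³⁻(aq)
The solution already contains PO₄³⁻ at 0.34 mol L⁻¹. Let s be the molar solubility of Mg₃(PO₄)₂.
[PO₄³⁻] ≈ 0.34 mol L⁻¹ (common ion dominates); [Mg²⁺] = 3s.
Ksp = [Mg²⁺]^3[PO₄³⁻]^2 = (3s)^3(0.34)^2
(3s)^3 = 9.7×10⁻²⁴ / (0.34)^2 = 8.4×10⁻²³
s = 1.5×10⁻⁸ mol L⁻¹

1.5×10⁻⁸ M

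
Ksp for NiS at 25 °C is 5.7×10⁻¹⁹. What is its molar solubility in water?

7.5×10⁻¹⁰ M

NiS(s) ⇌ Ni²⁺(aq) + S²⁻(aq)
If s mol/L of NiS dissolves, [Ni²⁺] = s and [S²⁻] = s.
Ksp = [Ni²⁺][S²⁻] = s · s = s^2
s^2 = 5.7×10⁻¹⁹
Taking the 2nd root, s = 7.5×10⁻¹⁰ M.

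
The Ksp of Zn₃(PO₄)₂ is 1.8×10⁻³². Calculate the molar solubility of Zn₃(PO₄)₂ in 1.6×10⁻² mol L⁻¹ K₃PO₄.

1.4×10⁻¹⁰ M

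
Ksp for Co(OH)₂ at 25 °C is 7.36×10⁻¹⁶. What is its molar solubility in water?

5.69×10⁻⁶ M

Co(OH)₂(s) ⇌ Co²⁺(aq) + 2 OH⁻(aq)
Call the molar solubility s, so that [Co²⁺] = s and [OH⁻] = 2s.
Ksp = [Co²⁺][OH⁻]^2 = s · (2s)^2 = 4s^3
4s^3 = 7.36×10⁻¹⁶  ⇒  s^3 = 1.84×10⁻¹⁶
Taking the 3rd root, s = 5.69×10⁻⁶ M.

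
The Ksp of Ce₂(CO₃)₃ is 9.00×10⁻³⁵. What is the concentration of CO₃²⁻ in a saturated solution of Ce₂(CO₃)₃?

Ce₂(CO₃)₃(s) ⇌ 2 Ce³⁺(aq) + 3 CO₃²⁻(aq)
For each mole of Ce₂(CO₃)₃ that dissolves per liter, [Ce³⁺] = 2s and [CO₃²⁻] = 3s; let s denote this solubility.
Ksp = [Ce³⁺]^2[CO₃²⁻]^3 = (2s)^2 · (3s)^3 = 108s^5 = 9.00×10⁻³⁵
s = 6.08×10⁻⁸ mol L⁻¹
[CO₃²⁻] = 3s = 1.83×10⁻⁷ mol L⁻¹

1.83×10⁻⁷ M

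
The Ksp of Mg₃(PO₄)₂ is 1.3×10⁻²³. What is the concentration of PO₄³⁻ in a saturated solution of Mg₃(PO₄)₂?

2.1×10⁻⁵ M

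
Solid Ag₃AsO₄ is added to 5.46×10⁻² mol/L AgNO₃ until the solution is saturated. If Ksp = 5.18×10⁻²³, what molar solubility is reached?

3.18×10⁻¹⁹ M

Ag₃AsO₄(s) ⇌ 3 Ag⁺(aq) + AsO₄³⁻(aq)
Let s be the solubility of Ag₃AsO₄ here. The common ion gives [Ag⁺] ≈ 5.46×10⁻² mol/L, and [AsO₄³⁻] = s.
Ksp = [Ag⁺]^3[AsO₄³⁻] = (5.46×10⁻²)^3s
s = 5.18×10⁻²³ / (5.46×10⁻²)^3 = 3.18×10⁻¹⁹
s = 3.18×10⁻¹⁹ mol/L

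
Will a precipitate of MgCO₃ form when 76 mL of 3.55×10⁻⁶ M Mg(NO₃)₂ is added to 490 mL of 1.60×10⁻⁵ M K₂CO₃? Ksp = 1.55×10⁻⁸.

No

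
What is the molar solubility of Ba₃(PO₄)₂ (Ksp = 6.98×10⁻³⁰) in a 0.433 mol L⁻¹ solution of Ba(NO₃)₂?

4.64×10⁻¹⁵ M

Ba₃(PO₄)₂(s) ⇌ 3 Ba²⁺(aq) + 2 PO₄³⁻(aq)
Ba²⁺ is already present at 0.433 mol L⁻¹. If s mol/L of Ba₃(PO₄)₂ dissolves, [PO₄³⁻] = 2s while [Ba²⁺] ≈ 0.433 mol L⁻¹.
Ksp = [Ba²⁺]^3[PO₄³⁻]^2 = (0.433)^3(2s)^2
(2s)^2 = 6.98×10⁻³⁰ / (0.433)^3 = 8.60×10⁻²⁹
s = 4.64×10⁻¹⁵ mol L⁻¹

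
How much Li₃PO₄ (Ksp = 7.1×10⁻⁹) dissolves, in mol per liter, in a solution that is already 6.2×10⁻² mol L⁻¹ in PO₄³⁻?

Li₃PO₄(s) ⇌ 3 Li⁺(aq) + PO₄³⁻(aq)
With PO₄³⁻ already at 6.2×10⁻² mol L⁻¹ and s small, take [PO₄³⁻] ≈ 6.2×10⁻² mol L⁻¹ and [Li⁺] = 3s.
Ksp = [Li⁺]^3[PO₄³⁻] = (3s)^3(6.2×10⁻²)
(3s)^3 = 7.1×10⁻⁹ / (6.2×10⁻²) = 1.1×10⁻⁷
s = 1.6×10⁻³ mol L⁻¹

1.6×10⁻³ M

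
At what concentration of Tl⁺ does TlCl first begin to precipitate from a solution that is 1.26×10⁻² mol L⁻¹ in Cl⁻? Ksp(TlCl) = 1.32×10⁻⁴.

A salt starts to precipitate once the ion product Q reaches its Ksp.
TlCl(s) ⇌ Tl⁺(aq) + Cl⁻(aq)
Ksp = [Tl⁺][Cl⁻] = [Tl⁺](1.26×10⁻²)
[Tl⁺] = 1.32×10⁻⁴ / (1.26×10⁻²) = 1.05×10⁻²
[Tl⁺] = 1.05×10⁻² mol L⁻¹

1.05×10⁻² M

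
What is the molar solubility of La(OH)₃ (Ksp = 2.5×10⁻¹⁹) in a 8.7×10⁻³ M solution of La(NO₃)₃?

La(OH)₃(s) ⇌ La³⁺(aq) + 3 OH⁻(aq)
With La³⁺ already at 8.7×10⁻³ M and s small, take [La³⁺] ≈ 8.7×10⁻³ M and [OH⁻] = 3s.
Ksp = [La³⁺][OH⁻]^3 = (8.7×10⁻³)(3s)^3
(3s)^3 = 2.5×10⁻¹⁹ / (8.7×10⁻³) = 2.9×10⁻¹⁷
s = 1.0×10⁻⁶ M

1.0×10⁻⁶ M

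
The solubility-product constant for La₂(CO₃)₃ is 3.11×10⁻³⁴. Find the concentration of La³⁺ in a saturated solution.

1.56×10⁻⁷ M

La₂(CO₃)₃(s) ⇌ 2 La³⁺(aq) + 3 CO₃²⁻(aq)
For each mole of La₂(CO₃)₃ that dissolves per liter, [La³⁺] = 2s and [CO₃²⁻] = 3s; let s denote this solubility.
Ksp = [La³⁺]^2[CO₃²⁻]^3 = (2s)^2 · (3s)^3 = 108s^5 = 3.11×10⁻³⁴
s = 7.80×10⁻⁸ mol L⁻¹
[La³⁺] = 2s = 1.56×10⁻⁷ mol L⁻¹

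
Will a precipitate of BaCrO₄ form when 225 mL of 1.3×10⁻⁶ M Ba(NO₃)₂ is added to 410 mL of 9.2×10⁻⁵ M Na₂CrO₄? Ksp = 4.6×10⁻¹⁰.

No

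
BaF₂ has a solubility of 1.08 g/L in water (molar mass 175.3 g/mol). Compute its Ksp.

s = (1.08 g L⁻¹)/(175.3 g mol⁻¹) = 6.1609×10⁻³ M
BaF₂(s) ⇌ Ba²⁺(aq) + 2 F⁻(aq)
With molar solubility s: [Ba²⁺] = s, [F⁻] = 2s.
Ksp = [Ba²⁺][F⁻]^2 = s · (2s)^2 = 4s^3
Ksp = 4 × (6.1609×10⁻³)^3 = 9.35×10⁻⁷

Ksp = 9.35×10⁻⁷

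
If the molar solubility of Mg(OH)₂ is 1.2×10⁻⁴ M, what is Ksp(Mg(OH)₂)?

Mg(OH)₂(s) ⇌ Mg²⁺(aq) + 2 OH⁻(aq)
If s mol/L of Mg(OH)₂ dissolves, [Mg²⁺] = s and [OH⁻] = 2s.
Ksp = [Mg²⁺][OH⁻]^2 = s · (2s)^2 = 4s^3
Ksp = 4 × (1.2×10⁻⁴)^3 = 6.9×10⁻¹²

Ksp = 6.9×10⁻¹²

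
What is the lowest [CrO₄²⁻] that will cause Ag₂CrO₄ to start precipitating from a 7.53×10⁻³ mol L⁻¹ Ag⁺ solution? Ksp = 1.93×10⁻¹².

A salt starts to precipitate once the ion product Q reaches its Ksp.
Ag₂CrO₄(s) ⇌ 2 Ag⁺(aq) + CrO₄²⁻(aq)
Ksp = [Ag⁺]^2[CrO₄²⁻] = [CrO₄²⁻](7.53×10⁻³)^2
[CrO₄²⁻] = 1.93×10⁻¹² / (7.53×10⁻³)^2 = 3.40×10⁻⁸
[CrO₄²⁻] = 3.40×10⁻⁸ mol L⁻¹

3.40×10⁻⁸ M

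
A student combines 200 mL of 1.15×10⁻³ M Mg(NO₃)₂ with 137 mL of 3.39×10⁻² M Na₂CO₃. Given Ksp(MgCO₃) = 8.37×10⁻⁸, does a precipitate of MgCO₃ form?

Yes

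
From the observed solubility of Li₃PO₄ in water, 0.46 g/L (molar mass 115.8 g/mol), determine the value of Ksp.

Molar solubility s = (0.46 g/L) / (115.8 g/mol) = 3.972×10⁻³ mol/L
Li₃PO₄(s) ⇌ 3 Li⁺(aq) + PO₄³⁻(aq)
Call the molar solubility s, so that [Li⁺] = 3s and [PO₄³⁻] = s.
Ksp = [Li⁺]^3[PO₄³⁻] = (3s)^3 · s = 27s^4
Ksp = 27 × (3.972×10⁻³)^4 = 6.7×10⁻⁹

Ksp = 6.7×10⁻⁹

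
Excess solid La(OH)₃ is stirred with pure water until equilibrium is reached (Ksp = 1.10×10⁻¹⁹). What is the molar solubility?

7.99×10⁻⁶ M

La(OH)₃(s) ⇌ La³⁺(aq) + 3 OH⁻(aq)
If s mol/L of La(OH)₃ dissolves, [La³⁺] = s and [OH⁻] = 3s.
Ksp = [La³⁺][OH⁻]^3 = s · (3s)^3 = 27s^4
27s^4 = 1.10×10⁻¹⁹  ⇒  s^4 = 4.07×10⁻²¹
s = (4.07×10⁻²¹)^(1/4) = 7.99×10⁻⁶ mol/L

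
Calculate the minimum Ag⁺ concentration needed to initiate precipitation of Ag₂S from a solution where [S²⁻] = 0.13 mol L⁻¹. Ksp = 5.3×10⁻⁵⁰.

6.4×10⁻²⁵ M

The threshold for precipitation is Q = Ksp.
Ag₂S(s) ⇌ 2 Ag⁺(aq) + S²⁻(aq)
Ksp = [Ag⁺]^2[S²⁻] = [Ag⁺]^2(0.13)
[Ag⁺]^2 = 5.3×10⁻⁵⁰ / (0.13) = 4.1×10⁻⁴⁹
[Ag⁺] = 6.4×10⁻²⁵ mol L⁻¹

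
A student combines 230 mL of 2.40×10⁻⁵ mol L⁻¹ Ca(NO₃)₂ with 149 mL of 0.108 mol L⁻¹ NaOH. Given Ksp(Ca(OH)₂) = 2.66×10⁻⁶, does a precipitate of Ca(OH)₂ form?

No

The combined volume is 379 mL.
[Ca²⁺] = (2.40×10⁻⁵)(230)/379 = 1.46×10⁻⁵ mol L⁻¹
[OH⁻] = (0.108)(149)/379 = 4.25×10⁻² mol L⁻¹
Q = [Ca²⁺][OH⁻]^2 = 2.63×10⁻⁸
Q < Ksp (2.63×10⁻⁸ vs 2.66×10⁻⁶); the solution remains unsaturated and no precipitate forms.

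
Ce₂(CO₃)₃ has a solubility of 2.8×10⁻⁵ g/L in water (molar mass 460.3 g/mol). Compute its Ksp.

Molar solubility s = (2.8×10⁻⁵ g/L) / (460.3 g/mol) = 6.083×10⁻⁸ mol/L
Ce₂(CO₃)₃(s) ⇌ 2 Ce³⁺(aq) + 3 CO₃²⁻(aq)
Call the molar solubility s, so that [Ce³⁺] = 2s and [CO₃²⁻] = 3s.
Ksp = [Ce³⁺]^2[CO₃²⁻]^3 = (2s)^2 · (3s)^3 = 108s^5
Ksp = 108 × (6.083×10⁻⁸)^5 = 9.0×10⁻³⁵

Ksp = 9.0×10⁻³⁵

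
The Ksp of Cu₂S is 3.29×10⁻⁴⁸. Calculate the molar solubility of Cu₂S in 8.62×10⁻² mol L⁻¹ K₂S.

3.09×10⁻²⁴ M

Cu₂S(s) ⇌ 2 Cu⁺(aq) + S²⁻(aq)
With S²⁻ already at 8.62×10⁻² mol L⁻¹ and s small, take [S²⁻] ≈ 8.62×10⁻² mol L⁻¹ and [Cu⁺] = 2s.
Ksp = [Cu⁺]^2[S²⁻] = (2s)^2(8.62×10⁻²)
(2s)^2 = 3.29×10⁻⁴⁸ / (8.62×10⁻²) = 3.82×10⁻⁴⁷
s = 3.09×10⁻²⁴ mol L⁻¹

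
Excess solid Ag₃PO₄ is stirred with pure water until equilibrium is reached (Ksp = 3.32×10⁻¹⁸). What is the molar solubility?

Ag₃PO₄(s) ⇌ 3 Ag⁺(aq) + PO₄³⁻(aq)
Call the molar solubility s, so that [Ag⁺] = 3s and [PO₄³⁻] = s.
Ksp = [Ag⁺]^3[PO₄³⁻] = (3s)^3 · s = 27s^4
27s^4 = 3.32×10⁻¹⁸  ⇒  s^4 = 1.23×10⁻¹⁹
s = (1.23×10⁻¹⁹)^(1/4) = 1.87×10⁻⁵ M

1.87×10⁻⁵ M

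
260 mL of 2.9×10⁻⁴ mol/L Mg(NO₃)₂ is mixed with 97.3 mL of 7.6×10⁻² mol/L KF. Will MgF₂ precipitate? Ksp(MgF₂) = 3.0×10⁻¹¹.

Total volume after mixing = 260 + 97.3 = 357.3 mL.
[Mg²⁺] = (2.9×10⁻⁴)(260)/357.3 = 2.1×10⁻⁴ mol/L
[F⁻] = (7.6×10⁻²)(97.3)/357.3 = 2.1×10⁻² mol/L
Q = [Mg²⁺][F⁻]^2 = 9.0×10⁻⁸
Since Q (9.0×10⁻⁸) exceeds Ksp (3.0×10⁻¹¹), MgF₂ will precipitate.

Yes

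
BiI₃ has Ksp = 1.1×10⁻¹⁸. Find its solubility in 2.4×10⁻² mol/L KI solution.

8.0×10⁻¹⁴ M

BiI₃(s) ⇌ Bi³⁺(aq) + 3 I⁻(aq)
With I⁻ already at 2.4×10⁻² mol/L and s small, take [I⁻] ≈ 2.4×10⁻² mol/L and [Bi³⁺] = s.
Ksp = [Bi³⁺][I⁻]^3 = s(2.4×10⁻²)^3
s = 1.1×10⁻¹⁸ / (2.4×10⁻²)^3 = 8.0×10⁻¹⁴
s = 8.0×10⁻¹⁴ mol/L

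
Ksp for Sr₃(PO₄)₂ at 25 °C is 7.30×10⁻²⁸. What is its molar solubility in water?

Sr₃(PO₄)₂(s) ⇌ 3 Sr²⁺(aq) + 2 PO₄³⁻(aq)
For each mole of Sr₃(PO₄)₂ that dissolves per liter, [Sr²⁺] = 3s and [PO₄³⁻] = 2s; let s denote this solubility.
Ksp = [Sr²⁺]^3[PO₄³⁻]^2 = (3s)^3 · (2s)^2 = 108s^5
108s^5 = 7.30×10⁻²⁸  ⇒  s^5 = 6.76×10⁻³⁰
s = 1.47×10⁻⁶ mol/L

1.47×10⁻⁶ M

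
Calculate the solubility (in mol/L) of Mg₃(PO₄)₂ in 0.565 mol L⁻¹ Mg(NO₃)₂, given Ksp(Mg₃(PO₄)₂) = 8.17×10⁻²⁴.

3.37×10⁻¹² M

Mg₃(PO₄)₂(s) ⇌ 3 Mg²⁺(aq) + 2 PO₄³⁻(aq)
Mg²⁺ is already present at 0.565 mol L⁻¹. If s mol/L of Mg₃(PO₄)₂ dissolves, [PO₄³⁻] = 2s while [Mg²⁺] ≈ 0.565 mol L⁻¹.
Ksp = [Mg²⁺]^3[PO₄³⁻]^2 = (0.565)^3(2s)^2
(2s)^2 = 8.17×10⁻²⁴ / (0.565)^3 = 4.53×10⁻²³
s = 3.37×10⁻¹² mol L⁻¹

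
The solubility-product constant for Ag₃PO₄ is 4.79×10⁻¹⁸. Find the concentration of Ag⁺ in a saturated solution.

6.16×10⁻⁵ M

Ag₃PO₄(s) ⇌ 3 Ag⁺(aq) + PO₄³⁻(aq)
Call the molar solubility s, so that [Ag⁺] = 3s and [PO₄³⁻] = s.
Ksp = [Ag⁺]^3[PO₄³⁻] = (3s)^3 · s = 27s^4 = 4.79×10⁻¹⁸
s = 2.05×10⁻⁵ mol/L
[Ag⁺] = 3s = 6.16×10⁻⁵ mol/L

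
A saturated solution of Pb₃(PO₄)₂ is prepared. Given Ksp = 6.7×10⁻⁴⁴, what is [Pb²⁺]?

Pb₃(PO₄)₂(s) ⇌ 3 Pb²⁺(aq) + 2 PO₄³⁻(aq)
If s mol/L of Pb₃(PO₄)₂ dissolves, [Pb²⁺] = 3s and [PO₄³⁻] = 2s.
Ksp = [Pb²⁺]^3[PO₄³⁻]^2 = (3s)^3 · (2s)^2 = 108s^5 = 6.7×10⁻⁴⁴
s = 9.1×10⁻¹⁰ mol/L
[Pb²⁺] = 3s = 2.7×10⁻⁹ mol/L

2.7×10⁻⁹ M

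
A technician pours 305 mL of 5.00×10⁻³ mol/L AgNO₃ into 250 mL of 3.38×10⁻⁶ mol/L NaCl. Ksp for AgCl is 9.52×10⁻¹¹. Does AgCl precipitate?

Yes

Total volume after mixing = 305 + 250 = 555 mL.
[Ag⁺] = (5.00×10⁻³)(305)/555 = 2.75×10⁻³ mol/L
[Cl⁻] = (3.38×10⁻⁶)(250)/555 = 1.52×10⁻⁶ mol/L
Q = [Ag⁺][Cl⁻] = 4.18×10⁻⁹
Since Q (4.18×10⁻⁹) exceeds Ksp (9.52×10⁻¹¹), AgCl will precipitate.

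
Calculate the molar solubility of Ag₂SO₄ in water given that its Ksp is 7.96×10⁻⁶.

1.26×10⁻² M

Ag₂SO₄(s) ⇌ 2 Ag⁺(aq) + SO₄²⁻(aq)
For each mole of Ag₂SO₄ that dissolves per liter, [Ag⁺] = 2s and [SO₄²⁻] = s; let s denote this solubility.
Ksp = [Ag⁺]^2[SO₄²⁻] = (2s)^2 · s = 4s^3
4s^3 = 7.96×10⁻⁶  ⇒  s^3 = 1.99×10⁻⁶
s = (1.99×10⁻⁶)^(1/3) = 1.26×10⁻² M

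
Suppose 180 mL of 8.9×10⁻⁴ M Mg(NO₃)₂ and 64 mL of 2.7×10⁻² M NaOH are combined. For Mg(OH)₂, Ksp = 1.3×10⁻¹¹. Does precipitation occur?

Yes

Total volume after mixing = 180 + 64 = 244 mL.
[Mg²⁺] = (8.9×10⁻⁴)(180)/244 = 6.6×10⁻⁴ M
[OH⁻] = (2.7×10⁻²)(64)/244 = 7.1×10⁻³ M
Q = [Mg²⁺][OH⁻]^2 = 3.3×10⁻⁸
Since Q (3.3×10⁻⁸) exceeds Ksp (1.3×10⁻¹¹), Mg(OH)₂ will precipitate.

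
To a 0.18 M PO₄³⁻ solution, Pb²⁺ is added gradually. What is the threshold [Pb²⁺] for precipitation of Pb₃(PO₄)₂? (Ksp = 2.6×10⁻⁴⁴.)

9.3×10⁻¹⁵ M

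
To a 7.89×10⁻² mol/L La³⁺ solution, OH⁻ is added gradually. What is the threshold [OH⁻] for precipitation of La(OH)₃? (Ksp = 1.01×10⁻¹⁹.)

1.09×10⁻⁶ M

Precipitation of each salt begins when its ion product equals Ksp.
La(OH)₃(s) ⇌ La³⁺(aq) + 3 OH⁻(aq)
Ksp = [La³⁺][OH⁻]^3 = [OH⁻]^3(7.89×10⁻²)
[OH⁻]^3 = 1.01×10⁻¹⁹ / (7.89×10⁻²) = 1.28×10⁻¹⁸
[OH⁻] = 1.09×10⁻⁶ mol/L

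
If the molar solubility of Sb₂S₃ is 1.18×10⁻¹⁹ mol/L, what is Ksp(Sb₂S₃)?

Ksp = 2.47×10⁻⁹³

Sb₂S₃(s) ⇌ 2 Sb³⁺(aq) + 3 S²⁻(aq)
With molar solubility s: [Sb³⁺] = 2s, [S²⁻] = 3s.
Ksp = [Sb³⁺]^2[S²⁻]^3 = (2s)^2 · (3s)^3 = 108s^5
Ksp = 108 × (1.18×10⁻¹⁹)^5 = 2.47×10⁻⁹³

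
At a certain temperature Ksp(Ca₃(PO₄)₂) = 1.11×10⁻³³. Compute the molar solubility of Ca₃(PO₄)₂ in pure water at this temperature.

Ca₃(PO₄)₂(s) ⇌ 3 Ca²⁺(aq) + 2 PO₄³⁻(aq)
For each mole of Ca₃(PO₄)₂ that dissolves per liter, [Ca²⁺] = 3s and [PO₄³⁻] = 2s; let s denote this solubility.
Ksp = [Ca²⁺]^3[PO₄³⁻]^2 = (3s)^3 · (2s)^2 = 108s^5
108s^5 = 1.11×10⁻³³  ⇒  s^5 = 1.03×10⁻³⁵
s = (1.03×10⁻³⁵)^(1/5) = 1.01×10⁻⁷ mol L⁻¹

1.01×10⁻⁷ M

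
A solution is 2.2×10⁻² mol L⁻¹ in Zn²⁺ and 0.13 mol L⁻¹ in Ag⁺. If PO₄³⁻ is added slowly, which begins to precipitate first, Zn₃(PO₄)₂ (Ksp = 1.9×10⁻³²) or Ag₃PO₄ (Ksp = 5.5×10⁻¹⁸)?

Ag₃PO₄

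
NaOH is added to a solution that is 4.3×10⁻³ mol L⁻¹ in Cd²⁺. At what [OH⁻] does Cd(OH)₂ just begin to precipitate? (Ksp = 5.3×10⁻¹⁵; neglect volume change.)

A salt starts to precipitate once the ion product Q reaches its Ksp.
Cd(OH)₂(s) ⇌ Cd²⁺(aq) + 2 OH⁻(aq)
Ksp = [Cd²⁺][OH⁻]^2 = [OH⁻]^2(4.3×10⁻³)
[OH⁻]^2 = 5.3×10⁻¹⁵ / (4.3×10⁻³) = 1.2×10⁻¹²
[OH⁻] = 1.1×10⁻⁶ mol L⁻¹

1.1×10⁻⁶ M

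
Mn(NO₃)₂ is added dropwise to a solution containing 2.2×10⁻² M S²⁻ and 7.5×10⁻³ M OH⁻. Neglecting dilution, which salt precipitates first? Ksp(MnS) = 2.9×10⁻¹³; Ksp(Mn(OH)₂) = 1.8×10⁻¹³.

MnS

Precipitation of each salt begins when its ion product equals Ksp.
For MnS: [Mn²⁺] = (Ksp/[S²⁻]) = 1.3×10⁻¹¹ M
For Mn(OH)₂: [Mn²⁺] = (Ksp/[OH⁻]^2) = 3.2×10⁻⁹ M
The smaller threshold [Mn²⁺] is reached first, so MnS precipitates first.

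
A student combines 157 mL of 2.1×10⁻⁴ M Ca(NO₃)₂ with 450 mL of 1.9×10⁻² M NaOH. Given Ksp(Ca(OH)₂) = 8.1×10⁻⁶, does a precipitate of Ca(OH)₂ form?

The combined volume is 607 mL.
[Ca²⁺] = (2.1×10⁻⁴)(157)/607 = 5.4×10⁻⁵ M
[OH⁻] = (1.9×10⁻²)(450)/607 = 1.4×10⁻² M
Q = [Ca²⁺][OH⁻]^2 = 1.1×10⁻⁸
Q < Ksp (1.1×10⁻⁸ vs 8.1×10⁻⁶); the solution remains unsaturated and no precipitate forms.

No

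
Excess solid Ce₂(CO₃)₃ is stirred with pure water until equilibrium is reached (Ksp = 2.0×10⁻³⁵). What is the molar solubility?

Ce₂(CO₃)₃(s) ⇌ 2 Ce³⁺(aq) + 3 CO₃²⁻(aq)
With molar solubility s: [Ce³⁺] = 2s, [CO₃²⁻] = 3s.
Ksp = [Ce³⁺]^2[CO₃²⁻]^3 = (2s)^2 · (3s)^3 = 108s^5
108s^5 = 2.0×10⁻³⁵  ⇒  s^5 = 1.9×10⁻³⁷
s = (1.9×10⁻³⁷)^(1/5) = 4.5×10⁻⁸ mol/L

4.5×10⁻⁸ M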